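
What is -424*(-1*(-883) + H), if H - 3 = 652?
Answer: -652112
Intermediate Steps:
H = 655 (H = 3 + 652 = 655)
-424*(-1*(-883) + H) = -424*(-1*(-883) + 655) = -424*(883 + 655) = -424*1538 = -652112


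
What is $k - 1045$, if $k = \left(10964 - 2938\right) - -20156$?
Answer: $27137$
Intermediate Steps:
$k = 28182$ ($k = 8026 + 20156 = 28182$)
$k - 1045 = 28182 - 1045 = 27137$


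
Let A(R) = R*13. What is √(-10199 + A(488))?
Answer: I*√3855 ≈ 62.089*I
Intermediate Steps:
A(R) = 13*R
√(-10199 + A(488)) = √(-10199 + 13*488) = √(-10199 + 6344) = √(-3855) = I*√3855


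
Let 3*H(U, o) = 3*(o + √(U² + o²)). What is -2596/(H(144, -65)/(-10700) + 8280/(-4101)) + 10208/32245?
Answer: 2253669182036164319273/1746977959731698220 - 3244184255675*√24961/54178258946556 ≈ 1280.6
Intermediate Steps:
H(U, o) = o + √(U² + o²) (H(U, o) = (3*(o + √(U² + o²)))/3 = (3*o + 3*√(U² + o²))/3 = o + √(U² + o²))
-2596/(H(144, -65)/(-10700) + 8280/(-4101)) + 10208/32245 = -2596/((-65 + √(144² + (-65)²))/(-10700) + 8280/(-4101)) + 10208/32245 = -2596/((-65 + √(20736 + 4225))*(-1/10700) + 8280*(-1/4101)) + 10208*(1/32245) = -2596/((-65 + √24961)*(-1/10700) - 2760/1367) + 10208/32245 = -2596/((13/2140 - √24961/10700) - 2760/1367) + 10208/32245 = -2596/(-5888629/2925380 - √24961/10700) + 10208/32245 = 10208/32245 - 2596/(-5888629/2925380 - √24961/10700)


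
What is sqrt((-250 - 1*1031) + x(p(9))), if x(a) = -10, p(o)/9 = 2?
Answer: I*sqrt(1291) ≈ 35.93*I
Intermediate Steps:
p(o) = 18 (p(o) = 9*2 = 18)
sqrt((-250 - 1*1031) + x(p(9))) = sqrt((-250 - 1*1031) - 10) = sqrt((-250 - 1031) - 10) = sqrt(-1281 - 10) = sqrt(-1291) = I*sqrt(1291)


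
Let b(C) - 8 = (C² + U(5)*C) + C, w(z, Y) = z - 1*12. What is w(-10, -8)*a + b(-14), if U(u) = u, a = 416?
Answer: -9032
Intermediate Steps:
w(z, Y) = -12 + z (w(z, Y) = z - 12 = -12 + z)
b(C) = 8 + C² + 6*C (b(C) = 8 + ((C² + 5*C) + C) = 8 + (C² + 6*C) = 8 + C² + 6*C)
w(-10, -8)*a + b(-14) = (-12 - 10)*416 + (8 + (-14)² + 6*(-14)) = -22*416 + (8 + 196 - 84) = -9152 + 120 = -9032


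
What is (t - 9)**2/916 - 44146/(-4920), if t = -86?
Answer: 2651273/140835 ≈ 18.825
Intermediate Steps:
(t - 9)**2/916 - 44146/(-4920) = (-86 - 9)**2/916 - 44146/(-4920) = (-95)**2*(1/916) - 44146*(-1/4920) = 9025*(1/916) + 22073/2460 = 9025/916 + 22073/2460 = 2651273/140835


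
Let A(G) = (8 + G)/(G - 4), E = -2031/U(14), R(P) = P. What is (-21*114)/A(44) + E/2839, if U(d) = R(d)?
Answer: -951545643/516698 ≈ -1841.6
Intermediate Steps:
U(d) = d
E = -2031/14 ≈ -145.07
A(G) = (8 + G)/(-4 + G)
(-21*114)/A(44) + E/2839 = (-21*114)/(((8 + 44)/(-4 + 44))) - 2031/14/2839 = -2394/(52/40) - 2031/14*1/2839 = -2394/((1/40)*52) - 2031/39746 = -2394/13/10 - 2031/39746 = -2394*10/13 - 2031/39746 = -23940/13 - 2031/39746 = -951545643/516698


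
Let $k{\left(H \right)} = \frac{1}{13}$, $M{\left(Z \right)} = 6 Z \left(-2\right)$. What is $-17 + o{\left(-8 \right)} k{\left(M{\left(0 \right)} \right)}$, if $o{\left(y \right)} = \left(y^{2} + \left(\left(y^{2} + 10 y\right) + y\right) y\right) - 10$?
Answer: $\frac{25}{13} \approx 1.9231$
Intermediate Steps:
$M{\left(Z \right)} = - 12 Z$
$k{\left(H \right)} = \frac{1}{13}$
$o{\left(y \right)} = -10 + y^{2} + y \left(y^{2} + 11 y\right)$ ($o{\left(y \right)} = \left(y^{2} + \left(y^{2} + 11 y\right) y\right) - 10 = \left(y^{2} + y \left(y^{2} + 11 y\right)\right) - 10 = -10 + y^{2} + y \left(y^{2} + 11 y\right)$)
$-17 + o{\left(-8 \right)} k{\left(M{\left(0 \right)} \right)} = -17 + \left(-10 + \left(-8\right)^{3} + 12 \left(-8\right)^{2}\right) \frac{1}{13} = -17 + \left(-10 - 512 + 12 \cdot 64\right) \frac{1}{13} = -17 + \left(-10 - 512 + 768\right) \frac{1}{13} = -17 + 246 \cdot \frac{1}{13} = -17 + \frac{246}{13} = \frac{25}{13}$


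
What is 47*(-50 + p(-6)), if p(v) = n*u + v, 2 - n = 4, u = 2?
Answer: -2820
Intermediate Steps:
n = -2 (n = 2 - 1*4 = 2 - 4 = -2)
p(v) = -4 + v (p(v) = -2*2 + v = -4 + v)
47*(-50 + p(-6)) = 47*(-50 + (-4 - 6)) = 47*(-50 - 10) = 47*(-60) = -2820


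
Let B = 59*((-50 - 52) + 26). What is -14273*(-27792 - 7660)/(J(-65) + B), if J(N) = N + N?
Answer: -253003198/2307 ≈ -1.0967e+5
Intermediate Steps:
J(N) = 2*N
B = -4484 (B = 59*(-102 + 26) = 59*(-76) = -4484)
-14273*(-27792 - 7660)/(J(-65) + B) = -14273*(-27792 - 7660)/(2*(-65) - 4484) = -14273*(-35452/(-130 - 4484)) = -14273/((-4614*(-1/35452))) = -14273/2307/17726 = -14273*17726/2307 = -253003198/2307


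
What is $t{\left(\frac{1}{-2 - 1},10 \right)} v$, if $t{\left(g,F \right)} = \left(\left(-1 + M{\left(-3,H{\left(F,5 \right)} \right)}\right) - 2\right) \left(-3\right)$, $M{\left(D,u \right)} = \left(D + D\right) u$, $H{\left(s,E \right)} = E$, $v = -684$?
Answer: $-67716$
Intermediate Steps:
$M{\left(D,u \right)} = 2 D u$
$t{\left(g,F \right)} = 99$ ($t{\left(g,F \right)} = \left(\left(-1 + 2 \left(-3\right) 5\right) - 2\right) \left(-3\right) = \left(\left(-1 - 30\right) - 2\right) \left(-3\right) = \left(-31 - 2\right) \left(-3\right) = \left(-33\right) \left(-3\right) = 99$)
$t{\left(\frac{1}{-2 - 1},10 \right)} v = 99 \left(-684\right) = -67716$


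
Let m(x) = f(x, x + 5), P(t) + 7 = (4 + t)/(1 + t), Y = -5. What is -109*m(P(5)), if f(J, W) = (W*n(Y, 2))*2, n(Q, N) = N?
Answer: 218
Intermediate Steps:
P(t) = -7 + (4 + t)/(1 + t)
f(J, W) = 4*W (f(J, W) = (W*2)*2 = (2*W)*2 = 4*W)
m(x) = 20 + 4*x (m(x) = 4*(x + 5) = 4*(5 + x) = 20 + 4*x)
-109*m(P(5)) = -109*(20 + 4*(3*(-1 - 2*5)/(1 + 5))) = -109*(20 + 4*(3*(-1 - 10)/6)) = -109*(20 + 4*(3*(⅙)*(-11))) = -109*(20 + 4*(-11/2)) = -109*(20 - 22) = -109*(-2) = 218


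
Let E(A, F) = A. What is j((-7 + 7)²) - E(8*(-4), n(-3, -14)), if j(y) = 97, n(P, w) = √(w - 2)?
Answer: 129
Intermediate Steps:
n(P, w) = √(-2 + w)
j((-7 + 7)²) - E(8*(-4), n(-3, -14)) = 97 - 8*(-4) = 97 - 1*(-32) = 97 + 32 = 129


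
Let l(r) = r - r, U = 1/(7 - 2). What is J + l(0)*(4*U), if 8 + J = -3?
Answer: -11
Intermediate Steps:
J = -11 (J = -8 - 3 = -11)
U = 1/5 ≈ 0.20000
l(r) = 0
J + l(0)*(4*U) = -11 + 0*(4*(1/5)) = -11 + 0*(4/5) = -11 + 0 = -11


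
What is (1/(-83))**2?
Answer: 1/6889 ≈ 0.00014516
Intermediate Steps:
(1/(-83))**2 = (-1/83)**2 = 1/6889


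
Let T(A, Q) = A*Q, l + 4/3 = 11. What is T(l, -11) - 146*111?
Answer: -48937/3 ≈ -16312.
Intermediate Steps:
l = 29/3 (l = -4/3 + 11 = 29/3 ≈ 9.6667)
T(l, -11) - 146*111 = (29/3)*(-11) - 146*111 = -319/3 - 16206 = -48937/3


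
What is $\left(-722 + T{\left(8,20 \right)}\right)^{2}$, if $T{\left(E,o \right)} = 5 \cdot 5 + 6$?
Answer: $477481$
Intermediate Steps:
$T{\left(E,o \right)} = 31$ ($T{\left(E,o \right)} = 25 + 6 = 31$)
$\left(-722 + T{\left(8,20 \right)}\right)^{2} = \left(-722 + 31\right)^{2} = \left(-691\right)^{2} = 477481$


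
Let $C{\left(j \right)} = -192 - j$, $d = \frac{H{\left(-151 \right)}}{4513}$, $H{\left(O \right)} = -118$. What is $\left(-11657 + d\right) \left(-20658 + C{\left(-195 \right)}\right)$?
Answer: $\frac{1086621524145}{4513} \approx 2.4078 \cdot 10^{8}$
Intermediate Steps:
$d = - \frac{118}{4513} \approx -0.026147$
$\left(-11657 + d\right) \left(-20658 + C{\left(-195 \right)}\right) = \left(-11657 - \frac{118}{4513}\right) \left(-20658 - -3\right) = - \frac{52608159 \left(-20658 + \left(-192 + 195\right)\right)}{4513} = - \frac{52608159 \left(-20658 + 3\right)}{4513} = \left(- \frac{52608159}{4513}\right) \left(-20655\right) = \frac{1086621524145}{4513}$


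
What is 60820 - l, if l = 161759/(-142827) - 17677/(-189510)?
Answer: 548750625035537/9022381590 ≈ 60821.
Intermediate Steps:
l = -9376731737/9022381590 (l = 161759*(-1/142827) - 17677*(-1/189510) = -161759/142827 + 17677/189510 = -9376731737/9022381590 ≈ -1.0393)
60820 - l = 60820 - 1*(-9376731737/9022381590) = 60820 + 9376731737/9022381590 = 548750625035537/9022381590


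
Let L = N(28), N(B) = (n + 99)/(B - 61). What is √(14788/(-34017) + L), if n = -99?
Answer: 2*I*√125760849/34017 ≈ 0.65934*I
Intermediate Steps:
N(B) = 0 (N(B) = (-99 + 99)/(B - 61) = 0/(-61 + B) = 0)
L = 0
√(14788/(-34017) + L) = √(14788/(-34017) + 0) = √(14788*(-1/34017) + 0) = √(-14788/34017 + 0) = √(-14788/34017) = 2*I*√125760849/34017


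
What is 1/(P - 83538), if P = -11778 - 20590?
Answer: -1/115906 ≈ -8.6277e-6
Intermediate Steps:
P = -32368
1/(P - 83538) = 1/(-32368 - 83538) = 1/(-115906) = -1/115906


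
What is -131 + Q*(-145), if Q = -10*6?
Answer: 8569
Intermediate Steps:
Q = -60 (Q = -1*60 = -60)
-131 + Q*(-145) = -131 - 60*(-145) = -131 + 8700 = 8569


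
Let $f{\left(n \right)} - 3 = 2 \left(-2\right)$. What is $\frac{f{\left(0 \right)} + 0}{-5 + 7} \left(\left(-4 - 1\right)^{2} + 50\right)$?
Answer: $- \frac{75}{2} \approx -37.5$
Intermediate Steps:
$f{\left(n \right)} = -1$ ($f{\left(n \right)} = 3 + 2 \left(-2\right) = 3 - 4 = -1$)
$\frac{f{\left(0 \right)} + 0}{-5 + 7} \left(\left(-4 - 1\right)^{2} + 50\right) = \frac{-1 + 0}{-5 + 7} \left(\left(-4 - 1\right)^{2} + 50\right) = \frac{1}{2} \left(-1\right) \left(\left(-5\right)^{2} + 50\right) = \frac{1}{2} \left(-1\right) \left(25 + 50\right) = \left(- \frac{1}{2}\right) 75 = - \frac{75}{2}$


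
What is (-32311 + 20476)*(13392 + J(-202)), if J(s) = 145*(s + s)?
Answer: 534799980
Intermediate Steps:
J(s) = 290*s (J(s) = 145*(2*s) = 290*s)
(-32311 + 20476)*(13392 + J(-202)) = (-32311 + 20476)*(13392 + 290*(-202)) = -11835*(13392 - 58580) = -11835*(-45188) = 534799980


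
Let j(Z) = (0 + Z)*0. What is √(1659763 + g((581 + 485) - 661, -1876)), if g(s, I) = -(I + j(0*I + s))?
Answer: 7*√33911 ≈ 1289.0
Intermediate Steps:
j(Z) = 0 (j(Z) = Z*0 = 0)
g(s, I) = -I (g(s, I) = -(I + 0) = -I)
√(1659763 + g((581 + 485) - 661, -1876)) = √(1659763 - 1*(-1876)) = √(1659763 + 1876) = √1661639 = 7*√33911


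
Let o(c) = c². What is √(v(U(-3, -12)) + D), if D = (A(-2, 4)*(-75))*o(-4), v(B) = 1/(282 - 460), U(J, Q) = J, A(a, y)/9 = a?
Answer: √684374222/178 ≈ 146.97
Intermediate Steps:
A(a, y) = 9*a
v(B) = -1/178 (v(B) = 1/(-178) = -1/178)
D = 21600 (D = ((9*(-2))*(-75))*(-4)² = -18*(-75)*16 = 1350*16 = 21600)
√(v(U(-3, -12)) + D) = √(-1/178 + 21600) = √(3844799/178) = √684374222/178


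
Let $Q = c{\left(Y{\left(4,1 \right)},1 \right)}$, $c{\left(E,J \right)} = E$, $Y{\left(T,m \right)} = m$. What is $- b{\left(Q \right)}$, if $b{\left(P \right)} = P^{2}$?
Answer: $-1$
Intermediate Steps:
$Q = 1$
$- b{\left(Q \right)} = - 1^{2} = \left(-1\right) 1 = -1$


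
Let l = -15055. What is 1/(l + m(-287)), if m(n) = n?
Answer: -1/15342 ≈ -6.5181e-5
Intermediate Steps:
1/(l + m(-287)) = 1/(-15055 - 287) = 1/(-15342) = -1/15342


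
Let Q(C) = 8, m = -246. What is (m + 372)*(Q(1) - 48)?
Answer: -5040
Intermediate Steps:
(m + 372)*(Q(1) - 48) = (-246 + 372)*(8 - 48) = 126*(-40) = -5040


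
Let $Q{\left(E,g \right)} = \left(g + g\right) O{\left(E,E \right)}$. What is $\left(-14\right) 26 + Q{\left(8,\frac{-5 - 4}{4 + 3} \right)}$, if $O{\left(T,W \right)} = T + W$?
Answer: $- \frac{2836}{7} \approx -405.14$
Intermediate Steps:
$Q{\left(E,g \right)} = 4 E g$ ($Q{\left(E,g \right)} = \left(g + g\right) \left(E + E\right) = 2 g 2 E = 4 E g$)
$\left(-14\right) 26 + Q{\left(8,\frac{-5 - 4}{4 + 3} \right)} = \left(-14\right) 26 + 4 \cdot 8 \frac{-5 - 4}{4 + 3} = -364 + 4 \cdot 8 \left(- \frac{9}{7}\right) = -364 - \frac{288}{7} = - \frac{2836}{7}$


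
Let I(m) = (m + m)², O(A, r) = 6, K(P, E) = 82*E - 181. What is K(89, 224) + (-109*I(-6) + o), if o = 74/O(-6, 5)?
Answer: 7510/3 ≈ 2503.3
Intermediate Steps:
K(P, E) = -181 + 82*E
I(m) = 4*m² (I(m) = (2*m)² = 4*m²)
o = 37/3 (o = 74/6 = 74*(⅙) = 37/3 ≈ 12.333)
K(89, 224) + (-109*I(-6) + o) = (-181 + 82*224) + (-436*(-6)² + 37/3) = (-181 + 18368) + (-436*36 + 37/3) = 18187 + (-109*144 + 37/3) = 18187 + (-15696 + 37/3) = 18187 - 47051/3 = 7510/3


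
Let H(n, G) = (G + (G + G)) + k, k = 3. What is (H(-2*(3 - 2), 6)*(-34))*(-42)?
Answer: 29988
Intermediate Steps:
H(n, G) = 3 + 3*G (H(n, G) = (G + (G + G)) + 3 = (G + 2*G) + 3 = 3*G + 3 = 3 + 3*G)
(H(-2*(3 - 2), 6)*(-34))*(-42) = ((3 + 3*6)*(-34))*(-42) = ((3 + 18)*(-34))*(-42) = (21*(-34))*(-42) = -714*(-42) = 29988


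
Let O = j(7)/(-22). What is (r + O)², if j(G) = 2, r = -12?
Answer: 17689/121 ≈ 146.19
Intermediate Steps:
O = -1/11 (O = 2/(-22) = 2*(-1/22) = -1/11 ≈ -0.090909)
(r + O)² = (-12 - 1/11)² = (-133/11)² = 17689/121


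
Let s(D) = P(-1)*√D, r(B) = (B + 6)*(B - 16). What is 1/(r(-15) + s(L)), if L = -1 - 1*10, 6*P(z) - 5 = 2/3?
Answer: 90396/25223663 - 306*I*√11/25223663 ≈ 0.0035838 - 4.0236e-5*I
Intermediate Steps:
P(z) = 17/18 (P(z) = ⅚ + (2/3)/6 = ⅚ + (2*(⅓))/6 = ⅚ + (⅙)*(⅔) = ⅚ + ⅑ = 17/18)
L = -11 (L = -1 - 10 = -11)
r(B) = (-16 + B)*(6 + B) (r(B) = (6 + B)*(-16 + B) = (-16 + B)*(6 + B))
s(D) = 17*√D/18
1/(r(-15) + s(L)) = 1/((-96 + (-15)² - 10*(-15)) + 17*√(-11)/18) = 1/((-96 + 225 + 150) + 17*(I*√11)/18) = 1/(279 + 17*I*√11/18)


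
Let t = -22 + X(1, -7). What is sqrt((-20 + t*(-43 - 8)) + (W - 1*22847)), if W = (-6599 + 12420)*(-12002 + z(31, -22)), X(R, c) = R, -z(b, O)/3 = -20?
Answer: 3*I*sqrt(7726242) ≈ 8338.8*I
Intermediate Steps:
z(b, O) = 60 (z(b, O) = -3*(-20) = 60)
t = -21 (t = -22 + 1 = -21)
W = -69514382 (W = (-6599 + 12420)*(-12002 + 60) = 5821*(-11942) = -69514382)
sqrt((-20 + t*(-43 - 8)) + (W - 1*22847)) = sqrt((-20 - 21*(-43 - 8)) + (-69514382 - 1*22847)) = sqrt((-20 - 21*(-51)) + (-69514382 - 22847)) = sqrt((-20 + 1071) - 69537229) = sqrt(1051 - 69537229) = sqrt(-69536178) = 3*I*sqrt(7726242)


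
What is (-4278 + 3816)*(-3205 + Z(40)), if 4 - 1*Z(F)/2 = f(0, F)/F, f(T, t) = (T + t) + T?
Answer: 1477938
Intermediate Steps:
f(T, t) = t + 2*T
Z(F) = 6 (Z(F) = 8 - 2*(F + 2*0)/F = 8 - 2*(F + 0)/F = 8 - 2*F/F = 8 - 2*1 = 8 - 2 = 6)
(-4278 + 3816)*(-3205 + Z(40)) = (-4278 + 3816)*(-3205 + 6) = -462*(-3199) = 1477938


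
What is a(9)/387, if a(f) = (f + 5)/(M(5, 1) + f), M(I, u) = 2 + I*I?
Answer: 7/6966 ≈ 0.0010049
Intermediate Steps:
M(I, u) = 2 + I²
a(f) = (5 + f)/(27 + f) (a(f) = (f + 5)/((2 + 5²) + f) = (5 + f)/((2 + 25) + f) = (5 + f)/(27 + f))
a(9)/387 = ((5 + 9)/(27 + 9))/387 = (14/36)*(1/387) = ((1/36)*14)*(1/387) = (7/18)*(1/387) = 7/6966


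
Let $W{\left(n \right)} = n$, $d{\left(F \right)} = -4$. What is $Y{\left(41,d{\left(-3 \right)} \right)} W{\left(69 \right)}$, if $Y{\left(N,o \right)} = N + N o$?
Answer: $-8487$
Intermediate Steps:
$Y{\left(41,d{\left(-3 \right)} \right)} W{\left(69 \right)} = 41 \left(1 - 4\right) 69 = 41 \left(-3\right) 69 = \left(-123\right) 69 = -8487$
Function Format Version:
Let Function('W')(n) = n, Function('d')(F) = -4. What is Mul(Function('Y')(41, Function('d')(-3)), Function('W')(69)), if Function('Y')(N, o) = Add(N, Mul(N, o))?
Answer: -8487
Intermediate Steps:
Mul(Function('Y')(41, Function('d')(-3)), Function('W')(69)) = Mul(Mul(41, Add(1, -4)), 69) = Mul(Mul(41, -3), 69) = Mul(-123, 69) = -8487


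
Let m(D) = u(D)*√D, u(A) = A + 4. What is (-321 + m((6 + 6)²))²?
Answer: 2117025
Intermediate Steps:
u(A) = 4 + A
m(D) = √D*(4 + D) (m(D) = (4 + D)*√D = √D*(4 + D))
(-321 + m((6 + 6)²))² = (-321 + √((6 + 6)²)*(4 + (6 + 6)²))² = (-321 + √(12²)*(4 + 12²))² = (-321 + √144*(4 + 144))² = (-321 + 12*148)² = (-321 + 1776)² = 1455² = 2117025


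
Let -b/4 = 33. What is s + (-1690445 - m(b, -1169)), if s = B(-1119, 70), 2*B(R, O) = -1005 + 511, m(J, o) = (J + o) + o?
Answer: -1688222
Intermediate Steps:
b = -132 (b = -4*33 = -132)
m(J, o) = J + 2*o
B(R, O) = -247 (B(R, O) = (-1005 + 511)/2 = (½)*(-494) = -247)
s = -247
s + (-1690445 - m(b, -1169)) = -247 + (-1690445 - (-132 + 2*(-1169))) = -247 + (-1690445 - (-132 - 2338)) = -247 + (-1690445 - 1*(-2470)) = -247 + (-1690445 + 2470) = -247 - 1687975 = -1688222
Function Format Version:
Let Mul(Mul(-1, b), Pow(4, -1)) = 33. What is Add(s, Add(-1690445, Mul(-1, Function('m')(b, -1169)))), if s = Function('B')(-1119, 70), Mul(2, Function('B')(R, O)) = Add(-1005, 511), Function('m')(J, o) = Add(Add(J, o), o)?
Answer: -1688222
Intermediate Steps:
b = -132 (b = Mul(-4, 33) = -132)
Function('m')(J, o) = Add(J, Mul(2, o))
Function('B')(R, O) = -247 (Function('B')(R, O) = Mul(Rational(1, 2), Add(-1005, 511)) = Mul(Rational(1, 2), -494) = -247)
s = -247
Add(s, Add(-1690445, Mul(-1, Function('m')(b, -1169)))) = Add(-247, Add(-1690445, Mul(-1, Add(-132, Mul(2, -1169))))) = Add(-247, Add(-1690445, Mul(-1, Add(-132, -2338)))) = Add(-247, Add(-1690445, Mul(-1, -2470))) = Add(-247, Add(-1690445, 2470)) = Add(-247, -1687975) = -1688222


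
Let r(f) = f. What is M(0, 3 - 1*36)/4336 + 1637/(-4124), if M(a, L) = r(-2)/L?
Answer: -29278351/73761864 ≈ -0.39693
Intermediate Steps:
M(a, L) = -2/L
M(0, 3 - 1*36)/4336 + 1637/(-4124) = -2/(3 - 1*36)/4336 + 1637/(-4124) = -2/(3 - 36)*(1/4336) + 1637*(-1/4124) = -2/(-33)*(1/4336) - 1637/4124 = -2*(-1/33)*(1/4336) - 1637/4124 = (2/33)*(1/4336) - 1637/4124 = 1/71544 - 1637/4124 = -29278351/73761864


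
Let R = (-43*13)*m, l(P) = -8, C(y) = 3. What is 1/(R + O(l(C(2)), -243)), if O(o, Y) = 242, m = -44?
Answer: 1/24838 ≈ 4.0261e-5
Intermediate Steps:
R = 24596 (R = -43*13*(-44) = -559*(-44) = 24596)
1/(R + O(l(C(2)), -243)) = 1/(24596 + 242) = 1/24838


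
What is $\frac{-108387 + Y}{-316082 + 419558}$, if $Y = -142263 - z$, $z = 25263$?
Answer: $- \frac{91971}{34492} \approx -2.6664$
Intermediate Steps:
$Y = -167526$ ($Y = -142263 - 25263 = -167526$)
$\frac{-108387 + Y}{-316082 + 419558} = \frac{-108387 - 167526}{-316082 + 419558} = - \frac{275913}{103476} = \left(-275913\right) \frac{1}{103476} = - \frac{91971}{34492}$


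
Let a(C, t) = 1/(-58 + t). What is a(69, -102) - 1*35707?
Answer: -5713121/160 ≈ -35707.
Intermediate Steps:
a(69, -102) - 1*35707 = 1/(-58 - 102) - 1*35707 = 1/(-160) - 35707 = -1/160 - 35707 = -5713121/160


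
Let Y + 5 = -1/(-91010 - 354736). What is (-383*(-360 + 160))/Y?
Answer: -34144143600/2228729 ≈ -15320.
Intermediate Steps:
Y = -2228729/445746 (Y = -5 - 1/(-91010 - 354736) = -5 - 1/(-445746) = -5 - 1*(-1/445746) = -5 + 1/445746 = -2228729/445746 ≈ -5.0000)
(-383*(-360 + 160))/Y = (-383*(-360 + 160))/(-2228729/445746) = -383*(-200)*(-445746/2228729) = 76600*(-445746/2228729) = -34144143600/2228729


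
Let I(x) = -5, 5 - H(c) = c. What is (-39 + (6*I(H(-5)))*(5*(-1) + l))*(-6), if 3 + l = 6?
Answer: -126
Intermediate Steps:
l = 3 (l = -3 + 6 = 3)
H(c) = 5 - c
(-39 + (6*I(H(-5)))*(5*(-1) + l))*(-6) = (-39 + (6*(-5))*(5*(-1) + 3))*(-6) = (-39 - 30*(-5 + 3))*(-6) = (-39 - 30*(-2))*(-6) = (-39 + 60)*(-6) = 21*(-6) = -126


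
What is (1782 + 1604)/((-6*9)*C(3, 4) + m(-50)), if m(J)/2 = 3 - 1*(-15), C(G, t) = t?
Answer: -1693/90 ≈ -18.811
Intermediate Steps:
m(J) = 36 (m(J) = 2*(3 - 1*(-15)) = 2*(3 + 15) = 2*18 = 36)
(1782 + 1604)/((-6*9)*C(3, 4) + m(-50)) = (1782 + 1604)/(-6*9*4 + 36) = 3386/(-54*4 + 36) = 3386/(-216 + 36) = 3386/(-180) = 3386*(-1/180) = -1693/90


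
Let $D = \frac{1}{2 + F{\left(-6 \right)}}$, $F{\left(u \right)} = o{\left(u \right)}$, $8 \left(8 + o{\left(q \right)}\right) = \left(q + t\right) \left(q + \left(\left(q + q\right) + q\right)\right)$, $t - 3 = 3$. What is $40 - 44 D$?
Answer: $\frac{142}{3} \approx 47.333$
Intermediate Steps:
$t = 6$ ($t = 3 + 3 = 6$)
$o{\left(q \right)} = -8 + \frac{q \left(6 + q\right)}{2}$ ($o{\left(q \right)} = -8 + \frac{\left(q + 6\right) \left(q + \left(\left(q + q\right) + q\right)\right)}{8} = -8 + \frac{\left(6 + q\right) \left(q + \left(2 q + q\right)\right)}{8} = -8 + \frac{\left(6 + q\right) \left(q + 3 q\right)}{8} = -8 + \frac{\left(6 + q\right) 4 q}{8} = -8 + \frac{4 q \left(6 + q\right)}{8} = -8 + \frac{q \left(6 + q\right)}{2}$)
$F{\left(u \right)} = -8 + \frac{u^{2}}{2} + 3 u$
$D = - \frac{1}{6}$ ($D = \frac{1}{2 + \left(-8 + \frac{\left(-6\right)^{2}}{2} + 3 \left(-6\right)\right)} = \frac{1}{2 - 8} = \frac{1}{-6} = - \frac{1}{6} \approx -0.16667$)
$40 - 44 D = 40 - - \frac{22}{3} = 40 + \frac{22}{3} = \frac{142}{3}$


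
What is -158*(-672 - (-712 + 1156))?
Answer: 176328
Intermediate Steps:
-158*(-672 - (-712 + 1156)) = -158*(-672 - 1*444) = -158*(-672 - 444) = -158*(-1116) = 176328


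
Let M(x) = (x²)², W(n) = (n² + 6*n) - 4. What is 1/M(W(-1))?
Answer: 1/6561 ≈ 0.00015242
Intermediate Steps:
W(n) = -4 + n² + 6*n
M(x) = x⁴
1/M(W(-1)) = 1/((-4 + (-1)² + 6*(-1))⁴) = 1/((-4 + 1 - 6)⁴) = 1/((-9)⁴) = 1/6561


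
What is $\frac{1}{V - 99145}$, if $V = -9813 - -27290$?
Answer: $- \frac{1}{81668} \approx -1.2245 \cdot 10^{-5}$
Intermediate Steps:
$V = 17477$ ($V = -9813 + 27290 = 17477$)
$\frac{1}{V - 99145} = \frac{1}{17477 - 99145} = \frac{1}{-81668} = - \frac{1}{81668}$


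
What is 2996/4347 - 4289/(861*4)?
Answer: -396479/712908 ≈ -0.55614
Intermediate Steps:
2996/4347 - 4289/(861*4) = 2996*(1/4347) - 4289/3444 = 428/621 - 4289*1/3444 = 428/621 - 4289/3444 = -396479/712908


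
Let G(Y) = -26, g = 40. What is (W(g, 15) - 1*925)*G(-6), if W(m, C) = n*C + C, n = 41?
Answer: 7670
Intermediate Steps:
W(m, C) = 42*C (W(m, C) = 41*C + C = 42*C)
(W(g, 15) - 1*925)*G(-6) = (42*15 - 1*925)*(-26) = (630 - 925)*(-26) = -295*(-26) = 7670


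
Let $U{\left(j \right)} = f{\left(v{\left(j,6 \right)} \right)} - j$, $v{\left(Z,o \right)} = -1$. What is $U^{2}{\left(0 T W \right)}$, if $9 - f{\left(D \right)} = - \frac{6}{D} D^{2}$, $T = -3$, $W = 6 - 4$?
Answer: $9$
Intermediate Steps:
$W = 2$
$f{\left(D \right)} = 9 + 6 D$ ($f{\left(D \right)} = 9 - - \frac{6}{D} D^{2} = 9 - - 6 D = 9 + 6 D$)
$U{\left(j \right)} = 3 - j$ ($U{\left(j \right)} = \left(9 + 6 \left(-1\right)\right) - j = \left(9 - 6\right) - j = 3 - j$)
$U^{2}{\left(0 T W \right)} = \left(3 - 0 \left(-3\right) 2\right)^{2} = \left(3 - 0 \cdot 2\right)^{2} = \left(3 - 0\right)^{2} = \left(3 + 0\right)^{2} = 3^{2} = 9$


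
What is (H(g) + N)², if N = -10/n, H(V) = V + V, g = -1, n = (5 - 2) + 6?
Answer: 784/81 ≈ 9.6790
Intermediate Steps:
n = 9 (n = 3 + 6 = 9)
H(V) = 2*V
N = -10/9 ≈ -1.1111
(H(g) + N)² = (2*(-1) - 10/9)² = (-2 - 10/9)² = (-28/9)² = 784/81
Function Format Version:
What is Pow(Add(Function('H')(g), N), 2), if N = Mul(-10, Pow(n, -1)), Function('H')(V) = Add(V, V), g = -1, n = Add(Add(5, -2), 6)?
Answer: Rational(784, 81) ≈ 9.6790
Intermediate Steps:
n = 9 (n = Add(3, 6) = 9)
Function('H')(V) = Mul(2, V)
N = Rational(-10, 9) (N = Mul(-10, Pow(9, -1)) = Mul(-10, Rational(1, 9)) = Rational(-10, 9) ≈ -1.1111)
Pow(Add(Function('H')(g), N), 2) = Pow(Add(Mul(2, -1), Rational(-10, 9)), 2) = Pow(Add(-2, Rational(-10, 9)), 2) = Pow(Rational(-28, 9), 2) = Rational(784, 81)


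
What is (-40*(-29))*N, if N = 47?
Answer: 54520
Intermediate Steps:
(-40*(-29))*N = -40*(-29)*47 = 1160*47 = 54520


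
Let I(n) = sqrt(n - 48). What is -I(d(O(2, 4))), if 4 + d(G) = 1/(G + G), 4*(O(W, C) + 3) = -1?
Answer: -I*sqrt(8814)/13 ≈ -7.2218*I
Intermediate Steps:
O(W, C) = -13/4 (O(W, C) = -3 + (1/4)*(-1) = -3 - 1/4 = -13/4)
d(G) = -4 + 1/(2*G) (d(G) = -4 + 1/(G + G) = -4 + 1/(2*G))
I(n) = sqrt(-48 + n)
-I(d(O(2, 4))) = -sqrt(-48 + (-4 + 1/(2*(-13/4)))) = -sqrt(-48 + (-4 + (1/2)*(-4/13))) = -sqrt(-48 + (-4 - 2/13)) = -sqrt(-48 - 54/13) = -sqrt(-678/13) = -I*sqrt(8814)/13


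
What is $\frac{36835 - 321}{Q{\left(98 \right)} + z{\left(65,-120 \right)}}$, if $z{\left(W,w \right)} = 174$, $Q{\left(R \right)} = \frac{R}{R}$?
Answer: $\frac{36514}{175} \approx 208.65$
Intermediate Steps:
$Q{\left(R \right)} = 1$
$\frac{36835 - 321}{Q{\left(98 \right)} + z{\left(65,-120 \right)}} = \frac{36835 - 321}{1 + 174} = \frac{36514}{175}$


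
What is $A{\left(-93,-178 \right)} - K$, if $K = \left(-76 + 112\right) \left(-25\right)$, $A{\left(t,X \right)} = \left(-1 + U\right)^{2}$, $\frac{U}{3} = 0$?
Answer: $901$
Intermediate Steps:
$U = 0$ ($U = 3 \cdot 0 = 0$)
$A{\left(t,X \right)} = 1$ ($A{\left(t,X \right)} = \left(-1 + 0\right)^{2} = \left(-1\right)^{2} = 1$)
$K = -900$ ($K = 36 \left(-25\right) = -900$)
$A{\left(-93,-178 \right)} - K = 1 - -900 = 1 + 900 = 901$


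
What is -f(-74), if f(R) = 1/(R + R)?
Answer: 1/148 ≈ 0.0067568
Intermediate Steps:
f(R) = 1/(2*R)
-f(-74) = -1/(2*(-74)) = -(-1)/(2*74) = -1*(-1/148) = 1/148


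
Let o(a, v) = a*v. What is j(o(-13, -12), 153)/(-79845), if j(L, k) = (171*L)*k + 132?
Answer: -272104/5323 ≈ -51.119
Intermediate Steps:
j(L, k) = 132 + 171*L*k (j(L, k) = 171*L*k + 132 = 132 + 171*L*k)
j(o(-13, -12), 153)/(-79845) = (132 + 171*(-13*(-12))*153)/(-79845) = (132 + 171*156*153)*(-1/79845) = (132 + 4081428)*(-1/79845) = 4081560*(-1/79845) = -272104/5323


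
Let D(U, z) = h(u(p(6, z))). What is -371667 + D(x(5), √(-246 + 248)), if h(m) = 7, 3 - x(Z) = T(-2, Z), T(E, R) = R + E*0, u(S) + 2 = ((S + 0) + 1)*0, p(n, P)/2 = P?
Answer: -371660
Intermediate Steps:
p(n, P) = 2*P
u(S) = -2 (u(S) = -2 + ((S + 0) + 1)*0 = -2 + (S + 1)*0 = -2 + (1 + S)*0 = -2 + 0 = -2)
T(E, R) = R (T(E, R) = R + 0 = R)
x(Z) = 3 - Z
D(U, z) = 7
-371667 + D(x(5), √(-246 + 248)) = -371667 + 7 = -371660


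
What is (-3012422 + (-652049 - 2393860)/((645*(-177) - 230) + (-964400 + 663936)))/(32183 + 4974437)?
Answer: -1249727332589/2077041366580 ≈ -0.60169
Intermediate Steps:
(-3012422 + (-652049 - 2393860)/((645*(-177) - 230) + (-964400 + 663936)))/(32183 + 4974437) = (-3012422 - 3045909/((-114165 - 230) - 300464))/5006620 = (-3012422 - 3045909/(-114395 - 300464))*(1/5006620) = (-3012422 - 3045909/(-414859))*(1/5006620) = (-3012422 - 3045909*(-1/414859))*(1/5006620) = (-3012422 + 3045909/414859)*(1/5006620) = -1249727332589/414859*1/5006620 = -1249727332589/2077041366580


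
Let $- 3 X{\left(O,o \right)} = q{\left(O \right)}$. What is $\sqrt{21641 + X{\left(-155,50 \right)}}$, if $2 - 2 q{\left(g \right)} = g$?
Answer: $\frac{\sqrt{778134}}{6} \approx 147.02$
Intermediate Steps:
$q{\left(g \right)} = 1 - \frac{g}{2}$
$X{\left(O,o \right)} = - \frac{1}{3} + \frac{O}{6}$ ($X{\left(O,o \right)} = - \frac{1 - \frac{O}{2}}{3} = - \frac{1}{3} + \frac{O}{6}$)
$\sqrt{21641 + X{\left(-155,50 \right)}} = \sqrt{21641 + \left(- \frac{1}{3} + \frac{1}{6} \left(-155\right)\right)} = \sqrt{21641 - \frac{157}{6}} = \sqrt{\frac{129689}{6}} = \frac{\sqrt{778134}}{6}$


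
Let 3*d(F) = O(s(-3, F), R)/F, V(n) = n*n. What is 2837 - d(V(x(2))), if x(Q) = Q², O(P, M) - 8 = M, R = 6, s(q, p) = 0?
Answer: 68081/24 ≈ 2836.7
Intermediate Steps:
O(P, M) = 8 + M
V(n) = n²
d(F) = 14/(3*F) (d(F) = ((8 + 6)/F)/3 = (14/F)/3 = 14/(3*F))
2837 - d(V(x(2))) = 2837 - 14/(3*((2²)²)) = 2837 - 14/(3*(4²)) = 2837 - 14/(3*16) = 2837 - 1*7/24 = 2837 - 7/24 = 68081/24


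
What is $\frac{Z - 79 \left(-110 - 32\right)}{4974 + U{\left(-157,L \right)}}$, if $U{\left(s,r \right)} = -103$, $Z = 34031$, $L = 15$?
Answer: $\frac{45249}{4871} \approx 9.2895$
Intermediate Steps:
$\frac{Z - 79 \left(-110 - 32\right)}{4974 + U{\left(-157,L \right)}} = \frac{34031 - 79 \left(-110 - 32\right)}{4974 - 103} = \frac{34031 - -11218}{4871} = \left(34031 + 11218\right) \frac{1}{4871} = 45249 \cdot \frac{1}{4871} = \frac{45249}{4871}$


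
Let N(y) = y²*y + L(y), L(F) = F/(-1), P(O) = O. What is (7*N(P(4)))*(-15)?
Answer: -6300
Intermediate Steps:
L(F) = -F (L(F) = F*(-1) = -F)
N(y) = y³ - y (N(y) = y²*y - y = y³ - y)
(7*N(P(4)))*(-15) = (7*(4³ - 1*4))*(-15) = (7*(64 - 4))*(-15) = (7*60)*(-15) = 420*(-15) = -6300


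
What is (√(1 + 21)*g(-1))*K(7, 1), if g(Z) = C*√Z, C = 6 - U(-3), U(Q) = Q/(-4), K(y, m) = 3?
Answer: 63*I*√22/4 ≈ 73.874*I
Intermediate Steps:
U(Q) = -Q/4 (U(Q) = Q*(-¼) = -Q/4)
C = 21/4 (C = 6 - (-1)*(-3)/4 = 6 - 1*¾ = 6 - ¾ = 21/4 ≈ 5.2500)
g(Z) = 21*√Z/4
(√(1 + 21)*g(-1))*K(7, 1) = (√(1 + 21)*(21*√(-1)/4))*3 = (√22*(21*I/4))*3 = (21*I*√22/4)*3 = 63*I*√22/4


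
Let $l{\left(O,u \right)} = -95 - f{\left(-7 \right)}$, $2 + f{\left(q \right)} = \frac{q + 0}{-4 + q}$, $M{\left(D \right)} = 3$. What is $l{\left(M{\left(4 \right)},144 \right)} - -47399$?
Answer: $\frac{520359}{11} \approx 47305.0$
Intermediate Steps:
$f{\left(q \right)} = -2 + \frac{q}{-4 + q}$ ($f{\left(q \right)} = -2 + \frac{q + 0}{-4 + q} = -2 + \frac{q}{-4 + q}$)
$l{\left(O,u \right)} = - \frac{1030}{11}$ ($l{\left(O,u \right)} = -95 - \frac{8 - -7}{-4 - 7} = -95 - \frac{8 + 7}{-11} = -95 - \left(- \frac{1}{11}\right) 15 = -95 - - \frac{15}{11} = -95 + \frac{15}{11} = - \frac{1030}{11}$)
$l{\left(M{\left(4 \right)},144 \right)} - -47399 = - \frac{1030}{11} - -47399 = - \frac{1030}{11} + 47399 = \frac{520359}{11}$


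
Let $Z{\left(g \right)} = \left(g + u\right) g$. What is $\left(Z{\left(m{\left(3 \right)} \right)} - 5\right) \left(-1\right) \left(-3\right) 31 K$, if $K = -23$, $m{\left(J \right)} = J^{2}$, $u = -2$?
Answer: $-124062$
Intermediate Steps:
$Z{\left(g \right)} = g \left(-2 + g\right)$ ($Z{\left(g \right)} = \left(g - 2\right) g = \left(-2 + g\right) g = g \left(-2 + g\right)$)
$\left(Z{\left(m{\left(3 \right)} \right)} - 5\right) \left(-1\right) \left(-3\right) 31 K = \left(3^{2} \left(-2 + 3^{2}\right) - 5\right) \left(-1\right) \left(-3\right) 31 \left(-23\right) = \left(9 \left(-2 + 9\right) - 5\right) \left(-1\right) \left(-3\right) 31 \left(-23\right) = \left(9 \cdot 7 - 5\right) \left(-1\right) \left(-3\right) 31 \left(-23\right) = \left(63 - 5\right) \left(-1\right) \left(-3\right) 31 \left(-23\right) = 58 \left(-1\right) \left(-3\right) 31 \left(-23\right) = \left(-58\right) \left(-3\right) 31 \left(-23\right) = 174 \cdot 31 \left(-23\right) = 5394 \left(-23\right) = -124062$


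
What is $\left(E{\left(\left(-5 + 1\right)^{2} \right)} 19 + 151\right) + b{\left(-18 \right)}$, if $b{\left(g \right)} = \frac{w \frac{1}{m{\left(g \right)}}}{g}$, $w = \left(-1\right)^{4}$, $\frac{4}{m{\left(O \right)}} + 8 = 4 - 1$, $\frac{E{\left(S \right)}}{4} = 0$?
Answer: $\frac{10877}{72} \approx 151.07$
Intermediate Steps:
$E{\left(S \right)} = 0$ ($E{\left(S \right)} = 4 \cdot 0 = 0$)
$m{\left(O \right)} = - \frac{4}{5}$ ($m{\left(O \right)} = \frac{4}{-8 + \left(4 - 1\right)} = \frac{4}{-8 + 3} = \frac{4}{-5} = 4 \left(- \frac{1}{5}\right) = - \frac{4}{5}$)
$w = 1$
$b{\left(g \right)} = - \frac{5}{4 g}$ ($b{\left(g \right)} = \frac{1 \frac{1}{- \frac{4}{5}}}{g} = \frac{1 \left(- \frac{5}{4}\right)}{g} = - \frac{5}{4 g}$)
$\left(E{\left(\left(-5 + 1\right)^{2} \right)} 19 + 151\right) + b{\left(-18 \right)} = \left(0 \cdot 19 + 151\right) - \frac{5}{4 \left(-18\right)} = \left(0 + 151\right) - - \frac{5}{72} = 151 + \frac{5}{72} = \frac{10877}{72}$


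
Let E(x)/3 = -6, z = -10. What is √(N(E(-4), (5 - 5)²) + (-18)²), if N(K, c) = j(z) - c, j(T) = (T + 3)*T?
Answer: √394 ≈ 19.849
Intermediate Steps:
E(x) = -18 (E(x) = 3*(-6) = -18)
j(T) = T*(3 + T) (j(T) = (3 + T)*T = T*(3 + T))
N(K, c) = 70 - c (N(K, c) = -10*(3 - 10) - c = -10*(-7) - c = 70 - c)
√(N(E(-4), (5 - 5)²) + (-18)²) = √((70 - (5 - 5)²) + (-18)²) = √((70 - 1*0²) + 324) = √((70 - 1*0) + 324) = √((70 + 0) + 324) = √(70 + 324) = √394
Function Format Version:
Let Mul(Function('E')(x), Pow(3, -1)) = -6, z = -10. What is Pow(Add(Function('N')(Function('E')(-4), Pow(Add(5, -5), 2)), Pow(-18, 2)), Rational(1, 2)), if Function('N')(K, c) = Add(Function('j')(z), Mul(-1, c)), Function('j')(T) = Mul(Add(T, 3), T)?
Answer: Pow(394, Rational(1, 2)) ≈ 19.849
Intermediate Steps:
Function('E')(x) = -18 (Function('E')(x) = Mul(3, -6) = -18)
Function('j')(T) = Mul(T, Add(3, T)) (Function('j')(T) = Mul(Add(3, T), T) = Mul(T, Add(3, T)))
Function('N')(K, c) = Add(70, Mul(-1, c)) (Function('N')(K, c) = Add(Mul(-10, Add(3, -10)), Mul(-1, c)) = Add(Mul(-10, -7), Mul(-1, c)) = Add(70, Mul(-1, c)))
Pow(Add(Function('N')(Function('E')(-4), Pow(Add(5, -5), 2)), Pow(-18, 2)), Rational(1, 2)) = Pow(Add(Add(70, Mul(-1, Pow(Add(5, -5), 2))), Pow(-18, 2)), Rational(1, 2)) = Pow(Add(Add(70, Mul(-1, Pow(0, 2))), 324), Rational(1, 2)) = Pow(Add(Add(70, Mul(-1, 0)), 324), Rational(1, 2)) = Pow(Add(Add(70, 0), 324), Rational(1, 2)) = Pow(Add(70, 324), Rational(1, 2)) = Pow(394, Rational(1, 2))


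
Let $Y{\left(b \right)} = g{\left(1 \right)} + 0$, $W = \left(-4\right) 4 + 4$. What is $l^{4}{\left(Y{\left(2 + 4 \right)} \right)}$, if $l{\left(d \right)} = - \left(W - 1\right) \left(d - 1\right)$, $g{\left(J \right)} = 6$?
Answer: $17850625$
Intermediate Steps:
$W = -12$ ($W = -16 + 4 = -12$)
$Y{\left(b \right)} = 6$ ($Y{\left(b \right)} = 6 + 0 = 6$)
$l{\left(d \right)} = -13 + 13 d$ ($l{\left(d \right)} = - \left(-12 - 1\right) \left(d - 1\right) = - \left(-13\right) \left(-1 + d\right) = - (13 - 13 d) = -13 + 13 d$)
$l^{4}{\left(Y{\left(2 + 4 \right)} \right)} = \left(-13 + 13 \cdot 6\right)^{4} = \left(-13 + 78\right)^{4} = 65^{4} = 17850625$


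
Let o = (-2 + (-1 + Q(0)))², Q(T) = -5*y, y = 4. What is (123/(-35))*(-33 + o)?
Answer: -61008/35 ≈ -1743.1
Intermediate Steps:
Q(T) = -20 (Q(T) = -5*4 = -20)
o = 529 (o = (-2 + (-1 - 20))² = (-2 - 21)² = (-23)² = 529)
(123/(-35))*(-33 + o) = (123/(-35))*(-33 + 529) = (123*(-1/35))*496 = -123/35*496 = -61008/35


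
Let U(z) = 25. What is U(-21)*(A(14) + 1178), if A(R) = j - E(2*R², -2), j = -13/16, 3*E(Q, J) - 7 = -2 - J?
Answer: 1409825/48 ≈ 29371.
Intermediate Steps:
E(Q, J) = 5/3 - J/3 (E(Q, J) = 7/3 + (-2 - J)/3 = 7/3 + (-⅔ - J/3) = 5/3 - J/3)
j = -13/16 (j = -13*1/16 = -13/16 ≈ -0.81250)
A(R) = -151/48 (A(R) = -13/16 - (5/3 - ⅓*(-2)) = -13/16 - (5/3 + ⅔) = -13/16 - 1*7/3 = -13/16 - 7/3 = -151/48)
U(-21)*(A(14) + 1178) = 25*(-151/48 + 1178) = 25*(56393/48) = 1409825/48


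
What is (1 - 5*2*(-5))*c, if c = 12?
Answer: 612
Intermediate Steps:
(1 - 5*2*(-5))*c = (1 - 5*2*(-5))*12 = (1 - 10*(-5))*12 = (1 + 50)*12 = 51*12 = 612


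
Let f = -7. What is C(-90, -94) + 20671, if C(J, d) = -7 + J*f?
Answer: 21294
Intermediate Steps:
C(J, d) = -7 - 7*J (C(J, d) = -7 + J*(-7) = -7 - 7*J)
C(-90, -94) + 20671 = (-7 - 7*(-90)) + 20671 = (-7 + 630) + 20671 = 623 + 20671 = 21294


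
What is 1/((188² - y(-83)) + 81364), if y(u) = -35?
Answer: 1/116743 ≈ 8.5658e-6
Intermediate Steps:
1/((188² - y(-83)) + 81364) = 1/((188² - 1*(-35)) + 81364) = 1/((35344 + 35) + 81364) = 1/(35379 + 81364) = 1/116743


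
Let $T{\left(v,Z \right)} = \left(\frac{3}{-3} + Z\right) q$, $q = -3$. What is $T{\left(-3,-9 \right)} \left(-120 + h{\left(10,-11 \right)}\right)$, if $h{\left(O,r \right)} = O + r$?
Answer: $-3630$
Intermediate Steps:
$T{\left(v,Z \right)} = 3 - 3 Z$ ($T{\left(v,Z \right)} = \left(\frac{3}{-3} + Z\right) \left(-3\right) = \left(3 \left(- \frac{1}{3}\right) + Z\right) \left(-3\right) = \left(-1 + Z\right) \left(-3\right) = 3 - 3 Z$)
$T{\left(-3,-9 \right)} \left(-120 + h{\left(10,-11 \right)}\right) = \left(3 - -27\right) \left(-120 + \left(10 - 11\right)\right) = \left(3 + 27\right) \left(-120 - 1\right) = 30 \left(-121\right) = -3630$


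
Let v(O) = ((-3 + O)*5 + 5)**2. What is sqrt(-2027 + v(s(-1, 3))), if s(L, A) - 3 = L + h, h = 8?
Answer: I*sqrt(427) ≈ 20.664*I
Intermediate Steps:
s(L, A) = 11 + L (s(L, A) = 3 + (L + 8) = 3 + (8 + L) = 11 + L)
v(O) = (-10 + 5*O)**2 (v(O) = ((-15 + 5*O) + 5)**2 = (-10 + 5*O)**2)
sqrt(-2027 + v(s(-1, 3))) = sqrt(-2027 + 25*(-2 + (11 - 1))**2) = sqrt(-2027 + 25*(-2 + 10)**2) = sqrt(-2027 + 25*8**2) = sqrt(-2027 + 25*64) = sqrt(-2027 + 1600) = sqrt(-427) = I*sqrt(427)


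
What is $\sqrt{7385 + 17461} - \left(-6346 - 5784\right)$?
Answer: $12130 + \sqrt{24846} \approx 12288.0$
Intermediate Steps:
$\sqrt{7385 + 17461} - \left(-6346 - 5784\right) = \sqrt{24846} - -12130 = \sqrt{24846} + 12130 = 12130 + \sqrt{24846}$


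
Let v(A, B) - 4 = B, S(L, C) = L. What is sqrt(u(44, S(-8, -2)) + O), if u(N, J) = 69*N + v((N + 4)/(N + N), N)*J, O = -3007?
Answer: I*sqrt(355) ≈ 18.841*I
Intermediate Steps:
v(A, B) = 4 + B
u(N, J) = 69*N + J*(4 + N) (u(N, J) = 69*N + (4 + N)*J = 69*N + J*(4 + N))
sqrt(u(44, S(-8, -2)) + O) = sqrt((69*44 - 8*(4 + 44)) - 3007) = sqrt((3036 - 8*48) - 3007) = sqrt((3036 - 384) - 3007) = sqrt(2652 - 3007) = sqrt(-355) = I*sqrt(355)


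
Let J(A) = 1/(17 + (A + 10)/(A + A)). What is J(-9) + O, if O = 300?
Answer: 91518/305 ≈ 300.06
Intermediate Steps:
J(A) = 1/(17 + (10 + A)/(2*A)) (J(A) = 1/(17 + (10 + A)/((2*A))) = 1/(17 + (10 + A)*(1/(2*A))) = 1/(17 + (10 + A)/(2*A)))
J(-9) + O = (2/5)*(-9)/(2 + 7*(-9)) + 300 = (2/5)*(-9)/(2 - 63) + 300 = (2/5)*(-9)/(-61) + 300 = (2/5)*(-9)*(-1/61) + 300 = 18/305 + 300 = 91518/305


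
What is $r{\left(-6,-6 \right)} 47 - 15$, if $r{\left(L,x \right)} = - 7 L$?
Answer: $1959$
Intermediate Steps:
$r{\left(-6,-6 \right)} 47 - 15 = \left(-7\right) \left(-6\right) 47 - 15 = 42 \cdot 47 - 15 = 1974 - 15 = 1959$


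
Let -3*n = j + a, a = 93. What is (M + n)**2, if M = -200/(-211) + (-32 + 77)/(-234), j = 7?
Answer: 287472907225/270865764 ≈ 1061.3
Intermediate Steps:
M = 4145/5486 (M = -200*(-1/211) + 45*(-1/234) = 200/211 - 5/26 = 4145/5486 ≈ 0.75556)
n = -100/3 (n = -(7 + 93)/3 = -1/3*100 = -100/3 ≈ -33.333)
(M + n)**2 = (4145/5486 - 100/3)**2 = (-536165/16458)**2 = 287472907225/270865764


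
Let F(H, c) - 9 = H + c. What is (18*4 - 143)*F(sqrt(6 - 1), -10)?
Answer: 71 - 71*sqrt(5) ≈ -87.761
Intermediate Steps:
F(H, c) = 9 + H + c (F(H, c) = 9 + (H + c) = 9 + H + c)
(18*4 - 143)*F(sqrt(6 - 1), -10) = (18*4 - 143)*(9 + sqrt(6 - 1) - 10) = (72 - 143)*(9 + sqrt(5) - 10) = -71*(-1 + sqrt(5)) = 71 - 71*sqrt(5)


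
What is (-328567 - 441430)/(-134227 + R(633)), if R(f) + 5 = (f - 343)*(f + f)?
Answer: -769997/232908 ≈ -3.3060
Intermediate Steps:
R(f) = -5 + 2*f*(-343 + f) (R(f) = -5 + (f - 343)*(f + f) = -5 + (-343 + f)*(2*f) = -5 + 2*f*(-343 + f))
(-328567 - 441430)/(-134227 + R(633)) = (-328567 - 441430)/(-134227 + (-5 - 686*633 + 2*633²)) = -769997/(-134227 + (-5 - 434238 + 2*400689)) = -769997/(-134227 + (-5 - 434238 + 801378)) = -769997/(-134227 + 367135) = -769997/232908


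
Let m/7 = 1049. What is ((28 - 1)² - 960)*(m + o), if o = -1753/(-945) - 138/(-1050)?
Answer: -381755671/225 ≈ -1.6967e+6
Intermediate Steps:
m = 7343 (m = 7*1049 = 7343)
o = 9386/4725 (o = -1753*(-1/945) - 138*(-1/1050) = 1753/945 + 23/175 = 9386/4725 ≈ 1.9865)
((28 - 1)² - 960)*(m + o) = ((28 - 1)² - 960)*(7343 + 9386/4725) = (27² - 960)*(34705061/4725) = (729 - 960)*(34705061/4725) = -231*34705061/4725 = -381755671/225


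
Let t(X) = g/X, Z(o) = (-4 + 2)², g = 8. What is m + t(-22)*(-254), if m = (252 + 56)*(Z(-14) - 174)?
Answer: -574944/11 ≈ -52268.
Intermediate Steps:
Z(o) = 4 (Z(o) = (-2)² = 4)
t(X) = 8/X
m = -52360 (m = (252 + 56)*(4 - 174) = 308*(-170) = -52360)
m + t(-22)*(-254) = -52360 + (8/(-22))*(-254) = -52360 + (8*(-1/22))*(-254) = -52360 - 4/11*(-254) = -52360 + 1016/11 = -574944/11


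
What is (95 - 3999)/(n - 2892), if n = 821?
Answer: 3904/2071 ≈ 1.8851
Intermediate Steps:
(95 - 3999)/(n - 2892) = (95 - 3999)/(821 - 2892) = -3904/(-2071) = -3904*(-1/2071) = 3904/2071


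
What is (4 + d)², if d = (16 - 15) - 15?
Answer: 100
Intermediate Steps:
d = -14 (d = 1 - 15 = -14)
(4 + d)² = (4 - 14)² = (-10)² = 100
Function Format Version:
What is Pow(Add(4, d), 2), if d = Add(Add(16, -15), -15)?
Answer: 100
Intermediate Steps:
d = -14 (d = Add(1, -15) = -14)
Pow(Add(4, d), 2) = Pow(Add(4, -14), 2) = Pow(-10, 2) = 100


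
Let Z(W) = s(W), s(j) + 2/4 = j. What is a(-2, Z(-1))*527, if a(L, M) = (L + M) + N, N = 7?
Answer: 3689/2 ≈ 1844.5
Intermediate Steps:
s(j) = -½ + j
Z(W) = -½ + W
a(L, M) = 7 + L + M (a(L, M) = (L + M) + 7 = 7 + L + M)
a(-2, Z(-1))*527 = (7 - 2 + (-½ - 1))*527 = (7 - 2 - 3/2)*527 = (7/2)*527 = 3689/2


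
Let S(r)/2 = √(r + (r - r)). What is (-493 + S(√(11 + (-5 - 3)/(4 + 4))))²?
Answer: (493 - 2*10^(¼))² ≈ 2.3956e+5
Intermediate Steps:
S(r) = 2*√r (S(r) = 2*√(r + (r - r)) = 2*√(r + 0) = 2*√r)
(-493 + S(√(11 + (-5 - 3)/(4 + 4))))² = (-493 + 2*√(√(11 + (-5 - 3)/(4 + 4))))² = (-493 + 2*√(√(11 - 8/8)))² = (-493 + 2*√(√(11 - 8*⅛)))² = (-493 + 2*√(√(11 - 1)))² = (-493 + 2*√(√10))² = (-493 + 2*10^(¼))²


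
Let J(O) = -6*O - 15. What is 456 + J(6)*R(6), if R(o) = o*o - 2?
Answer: -1278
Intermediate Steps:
J(O) = -15 - 6*O
R(o) = -2 + o² (R(o) = o² - 2 = -2 + o²)
456 + J(6)*R(6) = 456 + (-15 - 6*6)*(-2 + 6²) = 456 + (-15 - 36)*(-2 + 36) = 456 - 51*34 = 456 - 1734 = -1278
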